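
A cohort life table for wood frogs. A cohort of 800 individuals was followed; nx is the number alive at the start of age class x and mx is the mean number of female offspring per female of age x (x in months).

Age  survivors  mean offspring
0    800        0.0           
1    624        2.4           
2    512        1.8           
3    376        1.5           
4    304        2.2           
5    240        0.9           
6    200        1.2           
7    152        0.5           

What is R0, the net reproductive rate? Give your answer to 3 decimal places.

5.230

lx = nx/n0 = nx/800: 1, 0.78, 0.64, 0.47, 0.38, 0.3, 0.25, 0.19
lx·mx by age: 0, 1.872, 1.152, 0.705, 0.836, 0.27, 0.3, 0.095
R0 = Σ lx·mx = 5.23 → 5.230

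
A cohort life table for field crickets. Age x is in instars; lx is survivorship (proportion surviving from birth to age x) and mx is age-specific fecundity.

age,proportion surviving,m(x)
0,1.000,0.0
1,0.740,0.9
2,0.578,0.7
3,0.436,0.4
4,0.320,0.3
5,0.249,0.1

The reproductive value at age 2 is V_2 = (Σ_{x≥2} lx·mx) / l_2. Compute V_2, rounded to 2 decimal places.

lx·mx for x ≥ 2: 0.4046, 0.1744, 0.096, 0.0249 → sum = 0.6999
V_2 = 0.6999 / l_2 = 0.6999 / 0.578 = 1.2109… → 1.21

1.21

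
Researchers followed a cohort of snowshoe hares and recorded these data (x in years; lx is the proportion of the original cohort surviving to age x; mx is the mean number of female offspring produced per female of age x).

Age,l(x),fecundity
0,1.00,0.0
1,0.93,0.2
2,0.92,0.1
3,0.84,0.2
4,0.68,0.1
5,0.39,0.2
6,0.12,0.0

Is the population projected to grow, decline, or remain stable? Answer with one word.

declining

R0 = Σ lx·mx = 0 + 0.186 + 0.092 + 0.168 + 0.068 + 0.078 + 0 = 0.592
R0 < 1, so the population is declining.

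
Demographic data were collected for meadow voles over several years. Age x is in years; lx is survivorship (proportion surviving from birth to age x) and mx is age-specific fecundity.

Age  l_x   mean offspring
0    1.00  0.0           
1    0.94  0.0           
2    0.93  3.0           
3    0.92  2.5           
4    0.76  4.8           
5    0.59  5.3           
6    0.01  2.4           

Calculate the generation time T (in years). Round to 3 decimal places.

3.604

lx·mx: 0, 0, 2.79, 2.3, 3.648, 3.127, 0.024 → R0 = 11.889
x·lx·mx: 0, 0, 5.58, 6.9, 14.592, 15.635, 0.144 → Σ = 42.851
T = 42.851 / 11.889 = 3.604256… → 3.604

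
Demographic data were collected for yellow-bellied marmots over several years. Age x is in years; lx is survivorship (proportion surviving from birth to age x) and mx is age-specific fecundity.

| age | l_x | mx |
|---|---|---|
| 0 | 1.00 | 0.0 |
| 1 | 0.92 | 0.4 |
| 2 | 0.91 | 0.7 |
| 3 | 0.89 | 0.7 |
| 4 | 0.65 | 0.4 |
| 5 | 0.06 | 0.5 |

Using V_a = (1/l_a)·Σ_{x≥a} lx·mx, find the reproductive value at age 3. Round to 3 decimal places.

lx·mx for x ≥ 3: 0.623, 0.26, 0.03 → sum = 0.913
V_3 = 0.913 / l_3 = 0.913 / 0.89 = 1.025843… → 1.026

1.026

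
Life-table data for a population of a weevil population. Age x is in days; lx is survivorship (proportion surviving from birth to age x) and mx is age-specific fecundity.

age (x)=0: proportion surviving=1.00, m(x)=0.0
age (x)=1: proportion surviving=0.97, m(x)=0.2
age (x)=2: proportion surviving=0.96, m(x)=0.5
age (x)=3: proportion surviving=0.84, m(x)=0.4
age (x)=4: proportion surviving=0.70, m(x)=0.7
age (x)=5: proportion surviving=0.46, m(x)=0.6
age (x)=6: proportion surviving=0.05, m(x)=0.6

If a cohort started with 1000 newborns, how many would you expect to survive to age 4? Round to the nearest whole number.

Expected survivors = N0 · l_4 = 1000 × 0.70 = 700 → 700

700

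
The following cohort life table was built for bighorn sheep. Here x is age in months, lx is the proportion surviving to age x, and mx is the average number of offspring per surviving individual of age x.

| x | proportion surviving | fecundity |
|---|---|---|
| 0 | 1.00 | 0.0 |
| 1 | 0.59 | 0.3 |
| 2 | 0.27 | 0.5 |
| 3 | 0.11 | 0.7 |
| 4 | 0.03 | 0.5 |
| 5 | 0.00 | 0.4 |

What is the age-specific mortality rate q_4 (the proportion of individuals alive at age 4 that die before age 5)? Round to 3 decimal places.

q_4 = (l_4 − l_5) / l_4 = (0.03 − 0) / 0.03
     = 0.03 / 0.03 = 1 → 1.000

1.000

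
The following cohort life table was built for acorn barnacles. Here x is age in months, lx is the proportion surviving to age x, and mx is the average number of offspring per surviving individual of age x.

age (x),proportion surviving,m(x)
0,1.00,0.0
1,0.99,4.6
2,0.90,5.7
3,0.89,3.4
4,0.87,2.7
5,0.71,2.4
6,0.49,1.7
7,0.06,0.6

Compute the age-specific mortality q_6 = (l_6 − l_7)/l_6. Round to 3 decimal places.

q_6 = (l_6 − l_7) / l_6 = (0.49 − 0.06) / 0.49
     = 0.43 / 0.49 = 0.877551… → 0.878

0.878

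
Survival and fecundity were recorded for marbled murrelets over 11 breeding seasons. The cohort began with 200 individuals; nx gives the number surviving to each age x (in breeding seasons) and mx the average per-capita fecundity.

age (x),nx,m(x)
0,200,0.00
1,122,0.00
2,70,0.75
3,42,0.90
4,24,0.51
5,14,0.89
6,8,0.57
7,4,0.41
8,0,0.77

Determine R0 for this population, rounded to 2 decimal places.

0.61

lx = nx/n0 = nx/200: 1, 0.61, 0.35, 0.21, 0.12, 0.07, 0.04, 0.02, 0
lx·mx by age: 0, 0, 0.2625, 0.189, 0.0612, 0.0623, 0.0228, 0.0082, 0
R0 = Σ lx·mx = 0.606 → 0.61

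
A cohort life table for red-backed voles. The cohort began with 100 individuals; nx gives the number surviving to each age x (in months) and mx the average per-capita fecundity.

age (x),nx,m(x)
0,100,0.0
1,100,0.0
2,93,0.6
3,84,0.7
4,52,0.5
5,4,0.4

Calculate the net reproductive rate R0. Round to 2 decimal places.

1.42

lx = nx/n0 = nx/100: 1, 1, 0.93, 0.84, 0.52, 0.04
lx·mx by age: 0, 0, 0.558, 0.588, 0.26, 0.016
R0 = Σ lx·mx = 1.422 → 1.42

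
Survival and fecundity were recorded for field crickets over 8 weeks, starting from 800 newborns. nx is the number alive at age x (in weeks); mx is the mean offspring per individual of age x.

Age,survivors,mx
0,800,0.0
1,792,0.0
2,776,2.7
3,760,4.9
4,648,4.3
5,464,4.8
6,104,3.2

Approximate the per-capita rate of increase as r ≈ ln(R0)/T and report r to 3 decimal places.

0.742

lx = nx/n0 = nx/800: 1, 0.99, 0.97, 0.95, 0.81, 0.58, 0.13
R0 = Σ lx·mx = 0 + 0 + 2.619 + 4.655 + 3.483 + 2.784 + 0.416 = 13.957
Σ x·lx·mx = 49.551; T = 49.551/13.957 = 3.55026…
r ≈ ln(R0)/T = ln(13.957)/3.55026… = 0.74248… → 0.742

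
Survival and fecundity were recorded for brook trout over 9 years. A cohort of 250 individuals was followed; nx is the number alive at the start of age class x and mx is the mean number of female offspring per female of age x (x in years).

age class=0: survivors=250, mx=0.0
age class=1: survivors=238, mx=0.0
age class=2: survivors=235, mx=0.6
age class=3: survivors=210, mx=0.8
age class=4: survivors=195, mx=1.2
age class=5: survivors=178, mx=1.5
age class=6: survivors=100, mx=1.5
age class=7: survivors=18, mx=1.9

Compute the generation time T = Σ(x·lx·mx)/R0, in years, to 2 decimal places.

4.22

lx = nx/n0 = nx/250: 1, 0.952, 0.94, 0.84, 0.78, 0.712, 0.4, 0.072
lx·mx: 0, 0, 0.564, 0.672, 0.936, 1.068, 0.6, 0.1368 → R0 = 3.9768
x·lx·mx: 0, 0, 1.128, 2.016, 3.744, 5.34, 3.6, 0.9576 → Σ = 16.7856
T = 16.7856 / 3.9768 = 4.220881… → 4.22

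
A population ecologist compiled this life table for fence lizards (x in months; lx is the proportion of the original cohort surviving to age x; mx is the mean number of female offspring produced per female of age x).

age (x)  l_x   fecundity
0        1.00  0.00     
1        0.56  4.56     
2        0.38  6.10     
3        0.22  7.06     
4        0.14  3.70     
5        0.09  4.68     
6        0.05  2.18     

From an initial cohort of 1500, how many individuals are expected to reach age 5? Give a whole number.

135

Expected survivors = N0 · l_5 = 1500 × 0.09 = 135 → 135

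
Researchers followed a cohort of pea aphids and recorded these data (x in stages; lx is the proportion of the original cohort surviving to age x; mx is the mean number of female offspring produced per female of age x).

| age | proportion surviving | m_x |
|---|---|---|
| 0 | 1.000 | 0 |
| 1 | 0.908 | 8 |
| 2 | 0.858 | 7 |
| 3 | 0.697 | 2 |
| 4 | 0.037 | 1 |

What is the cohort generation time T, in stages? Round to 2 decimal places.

1.61

lx·mx: 0, 7.264, 6.006, 1.394, 0.037 → R0 = 14.701
x·lx·mx: 0, 7.264, 12.012, 4.182, 0.148 → Σ = 23.606
T = 23.606 / 14.701 = 1.605741… → 1.61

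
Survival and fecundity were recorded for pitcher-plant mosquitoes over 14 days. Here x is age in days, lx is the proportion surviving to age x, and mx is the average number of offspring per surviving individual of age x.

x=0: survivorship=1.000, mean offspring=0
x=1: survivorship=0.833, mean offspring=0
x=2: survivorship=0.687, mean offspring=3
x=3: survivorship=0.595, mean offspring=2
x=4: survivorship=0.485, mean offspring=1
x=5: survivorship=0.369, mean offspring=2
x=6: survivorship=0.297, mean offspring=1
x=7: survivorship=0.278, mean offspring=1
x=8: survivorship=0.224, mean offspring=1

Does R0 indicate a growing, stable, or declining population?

R0 = Σ lx·mx = 0 + 0 + 2.061 + 1.19 + 0.485 + 0.738 + 0.297 + 0.278 + 0.224 = 5.273
R0 > 1, so the population is growing.

growing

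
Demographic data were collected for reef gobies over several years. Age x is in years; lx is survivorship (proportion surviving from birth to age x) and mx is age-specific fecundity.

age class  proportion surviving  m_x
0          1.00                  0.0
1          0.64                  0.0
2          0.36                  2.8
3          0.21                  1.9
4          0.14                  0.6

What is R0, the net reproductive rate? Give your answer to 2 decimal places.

lx·mx by age: 0, 0, 1.008, 0.399, 0.084
R0 = Σ lx·mx = 1.491 → 1.49

1.49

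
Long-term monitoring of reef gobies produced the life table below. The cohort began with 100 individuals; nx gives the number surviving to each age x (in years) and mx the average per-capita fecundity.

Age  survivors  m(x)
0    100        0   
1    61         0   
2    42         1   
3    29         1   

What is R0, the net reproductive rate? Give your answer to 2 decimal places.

0.71

lx = nx/n0 = nx/100: 1, 0.61, 0.42, 0.29
lx·mx by age: 0, 0, 0.42, 0.29
R0 = Σ lx·mx = 0.71 → 0.71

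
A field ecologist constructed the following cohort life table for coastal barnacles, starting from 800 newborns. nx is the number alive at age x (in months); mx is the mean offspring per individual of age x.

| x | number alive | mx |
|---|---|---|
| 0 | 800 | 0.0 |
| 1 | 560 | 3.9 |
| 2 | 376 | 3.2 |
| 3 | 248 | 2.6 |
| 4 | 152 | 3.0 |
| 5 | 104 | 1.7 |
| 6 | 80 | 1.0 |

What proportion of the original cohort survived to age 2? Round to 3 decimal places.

0.470

l_2 = n_2/n_0 = 376/800 = 0.47 → 0.470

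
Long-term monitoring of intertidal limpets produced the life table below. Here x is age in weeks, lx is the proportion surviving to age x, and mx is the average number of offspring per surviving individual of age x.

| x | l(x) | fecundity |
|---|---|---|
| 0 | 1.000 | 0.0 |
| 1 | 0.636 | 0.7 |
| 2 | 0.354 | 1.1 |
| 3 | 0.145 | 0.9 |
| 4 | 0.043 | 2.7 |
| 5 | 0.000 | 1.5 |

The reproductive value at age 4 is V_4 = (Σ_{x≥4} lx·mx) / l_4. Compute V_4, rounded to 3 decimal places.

2.700

lx·mx for x ≥ 4: 0.1161, 0 → sum = 0.1161
V_4 = 0.1161 / l_4 = 0.1161 / 0.043 = 2.7 → 2.700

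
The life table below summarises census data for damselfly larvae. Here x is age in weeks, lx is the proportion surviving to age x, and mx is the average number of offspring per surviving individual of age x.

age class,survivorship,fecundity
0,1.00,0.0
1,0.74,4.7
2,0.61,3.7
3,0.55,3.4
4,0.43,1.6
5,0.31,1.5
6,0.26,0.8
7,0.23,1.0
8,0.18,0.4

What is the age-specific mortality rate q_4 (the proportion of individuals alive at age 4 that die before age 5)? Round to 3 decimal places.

q_4 = (l_4 − l_5) / l_4 = (0.43 − 0.31) / 0.43
     = 0.12 / 0.43 = 0.27907… → 0.279

0.279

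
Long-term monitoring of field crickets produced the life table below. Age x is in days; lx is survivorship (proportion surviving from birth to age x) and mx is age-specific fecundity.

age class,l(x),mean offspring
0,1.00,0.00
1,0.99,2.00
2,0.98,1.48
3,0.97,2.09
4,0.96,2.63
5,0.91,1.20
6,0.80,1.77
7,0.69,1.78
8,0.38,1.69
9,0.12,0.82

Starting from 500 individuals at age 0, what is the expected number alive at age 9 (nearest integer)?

60

Expected survivors = N0 · l_9 = 500 × 0.12 = 60 → 60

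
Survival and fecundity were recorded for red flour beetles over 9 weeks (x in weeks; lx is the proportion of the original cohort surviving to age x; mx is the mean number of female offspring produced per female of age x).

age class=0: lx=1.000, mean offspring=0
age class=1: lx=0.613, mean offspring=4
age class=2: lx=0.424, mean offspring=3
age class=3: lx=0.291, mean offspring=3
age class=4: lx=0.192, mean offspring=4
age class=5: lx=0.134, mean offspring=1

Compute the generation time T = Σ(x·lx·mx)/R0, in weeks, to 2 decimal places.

lx·mx: 0, 2.452, 1.272, 0.873, 0.768, 0.134 → R0 = 5.499
x·lx·mx: 0, 2.452, 2.544, 2.619, 3.072, 0.67 → Σ = 11.357
T = 11.357 / 5.499 = 2.065285… → 2.07

2.07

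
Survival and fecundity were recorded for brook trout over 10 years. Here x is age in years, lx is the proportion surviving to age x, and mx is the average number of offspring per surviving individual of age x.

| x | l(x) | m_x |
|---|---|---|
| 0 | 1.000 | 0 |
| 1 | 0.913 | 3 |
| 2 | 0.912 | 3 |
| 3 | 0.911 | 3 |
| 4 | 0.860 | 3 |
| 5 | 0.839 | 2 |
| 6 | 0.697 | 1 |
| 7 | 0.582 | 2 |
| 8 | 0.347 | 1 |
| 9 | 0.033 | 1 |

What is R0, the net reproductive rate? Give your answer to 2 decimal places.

lx·mx by age: 0, 2.739, 2.736, 2.733, 2.58, 1.678, 0.697, 1.164, 0.347, 0.033
R0 = Σ lx·mx = 14.707 → 14.71

14.71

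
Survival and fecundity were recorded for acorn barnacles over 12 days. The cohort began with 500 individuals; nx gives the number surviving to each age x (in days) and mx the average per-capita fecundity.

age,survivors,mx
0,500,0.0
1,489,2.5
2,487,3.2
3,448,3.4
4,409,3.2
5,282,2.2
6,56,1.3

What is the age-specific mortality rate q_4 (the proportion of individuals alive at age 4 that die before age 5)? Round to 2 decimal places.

lx = nx/n0 = nx/500: 1, 0.978, 0.974, 0.896, 0.818, 0.564, 0.112
q_4 = (l_4 − l_5) / l_4 = (0.818 − 0.564) / 0.818
     = 0.254 / 0.818 = 0.310513… → 0.31

0.31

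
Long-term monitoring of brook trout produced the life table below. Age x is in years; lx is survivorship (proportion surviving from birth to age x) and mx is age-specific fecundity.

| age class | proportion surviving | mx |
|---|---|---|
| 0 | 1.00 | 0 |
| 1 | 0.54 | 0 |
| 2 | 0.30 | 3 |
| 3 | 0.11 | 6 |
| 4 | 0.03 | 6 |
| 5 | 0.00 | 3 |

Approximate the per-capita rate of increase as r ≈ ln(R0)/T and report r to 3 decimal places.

R0 = Σ lx·mx = 0 + 0 + 0.9 + 0.66 + 0.18 + 0 = 1.74
Σ x·lx·mx = 4.5; T = 4.5/1.74 = 2.58621…
r ≈ ln(R0)/T = ln(1.74)/2.58621… = 0.21417… → 0.214

0.214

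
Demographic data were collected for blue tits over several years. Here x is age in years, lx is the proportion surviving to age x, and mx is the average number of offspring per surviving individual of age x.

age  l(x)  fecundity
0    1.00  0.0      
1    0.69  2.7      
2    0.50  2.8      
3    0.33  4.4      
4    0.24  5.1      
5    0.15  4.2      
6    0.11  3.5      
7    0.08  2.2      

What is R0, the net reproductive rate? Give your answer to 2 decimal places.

7.13

lx·mx by age: 0, 1.863, 1.4, 1.452, 1.224, 0.63, 0.385, 0.176
R0 = Σ lx·mx = 7.13 → 7.13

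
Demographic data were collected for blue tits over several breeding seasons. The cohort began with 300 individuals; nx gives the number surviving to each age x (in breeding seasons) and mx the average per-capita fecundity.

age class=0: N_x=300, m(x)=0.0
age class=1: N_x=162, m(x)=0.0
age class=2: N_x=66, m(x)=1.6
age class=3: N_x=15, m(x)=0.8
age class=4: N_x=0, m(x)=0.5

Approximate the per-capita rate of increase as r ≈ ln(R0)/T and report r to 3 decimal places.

lx = nx/n0 = nx/300: 1, 0.54, 0.22, 0.05, 0
R0 = Σ lx·mx = 0 + 0 + 0.352 + 0.04 + 0 = 0.392
Σ x·lx·mx = 0.824; T = 0.824/0.392 = 2.10204…
r ≈ ln(R0)/T = ln(0.392)/2.10204… = -0.44552… → -0.446

-0.446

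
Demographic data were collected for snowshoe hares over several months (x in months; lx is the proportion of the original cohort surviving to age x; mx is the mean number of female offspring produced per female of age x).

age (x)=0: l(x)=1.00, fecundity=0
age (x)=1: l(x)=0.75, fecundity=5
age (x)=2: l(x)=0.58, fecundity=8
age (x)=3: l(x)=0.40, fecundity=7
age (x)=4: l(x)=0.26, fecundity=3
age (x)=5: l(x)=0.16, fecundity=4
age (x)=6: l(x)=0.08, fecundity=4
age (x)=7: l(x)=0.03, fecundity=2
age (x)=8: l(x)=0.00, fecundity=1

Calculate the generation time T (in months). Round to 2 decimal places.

2.32

lx·mx: 0, 3.75, 4.64, 2.8, 0.78, 0.64, 0.32, 0.06, 0 → R0 = 12.99
x·lx·mx: 0, 3.75, 9.28, 8.4, 3.12, 3.2, 1.92, 0.42, 0 → Σ = 30.09
T = 30.09 / 12.99 = 2.316397… → 2.32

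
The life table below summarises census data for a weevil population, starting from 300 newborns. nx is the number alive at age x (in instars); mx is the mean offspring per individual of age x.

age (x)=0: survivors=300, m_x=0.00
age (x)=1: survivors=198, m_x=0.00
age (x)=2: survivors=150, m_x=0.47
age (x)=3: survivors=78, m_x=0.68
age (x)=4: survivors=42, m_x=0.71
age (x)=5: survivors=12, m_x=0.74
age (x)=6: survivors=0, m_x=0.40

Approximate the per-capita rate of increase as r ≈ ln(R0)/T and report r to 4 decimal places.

-0.2150

lx = nx/n0 = nx/300: 1, 0.66, 0.5, 0.26, 0.14, 0.04, 0
R0 = Σ lx·mx = 0 + 0 + 0.235 + 0.1768 + 0.0994 + 0.0296 + 0 = 0.5408
Σ x·lx·mx = 1.546; T = 1.546/0.5408 = 2.85873…
r ≈ ln(R0)/T = ln(0.5408)/2.85873… = -0.215028… → -0.2150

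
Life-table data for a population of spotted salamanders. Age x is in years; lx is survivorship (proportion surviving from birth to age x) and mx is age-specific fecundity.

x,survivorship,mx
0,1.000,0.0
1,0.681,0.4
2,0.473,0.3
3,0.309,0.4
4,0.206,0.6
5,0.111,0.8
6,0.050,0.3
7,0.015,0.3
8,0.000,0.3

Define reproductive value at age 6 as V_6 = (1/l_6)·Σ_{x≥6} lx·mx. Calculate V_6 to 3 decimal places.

0.390

lx·mx for x ≥ 6: 0.015, 0.0045, 0 → sum = 0.0195
V_6 = 0.0195 / l_6 = 0.0195 / 0.05 = 0.39 → 0.390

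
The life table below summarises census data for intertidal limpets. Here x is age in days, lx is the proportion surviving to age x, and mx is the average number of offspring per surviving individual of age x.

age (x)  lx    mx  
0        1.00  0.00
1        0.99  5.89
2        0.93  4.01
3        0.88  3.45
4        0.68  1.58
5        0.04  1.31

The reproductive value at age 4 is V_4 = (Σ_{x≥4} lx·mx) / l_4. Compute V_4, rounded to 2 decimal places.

1.66

lx·mx for x ≥ 4: 1.0744, 0.0524 → sum = 1.1268
V_4 = 1.1268 / l_4 = 1.1268 / 0.68 = 1.657059… → 1.66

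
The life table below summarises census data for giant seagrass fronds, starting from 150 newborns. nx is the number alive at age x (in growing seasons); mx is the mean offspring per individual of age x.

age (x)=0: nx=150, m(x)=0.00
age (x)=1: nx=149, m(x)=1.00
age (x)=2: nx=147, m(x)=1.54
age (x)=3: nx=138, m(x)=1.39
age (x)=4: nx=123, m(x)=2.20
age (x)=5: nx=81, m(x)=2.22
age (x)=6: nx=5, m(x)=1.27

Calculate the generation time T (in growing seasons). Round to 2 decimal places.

lx = nx/n0 = nx/150: 1, 0.99333…, 0.98, 0.92, 0.82, 0.54, 0.03333…
lx·mx: 0, 0.993333…, 1.5092, 1.2788, 1.804, 1.1988, 0.042333… → R0 = 6.826467…
x·lx·mx: 0, 0.993333…, 3.0184, 3.8364, 7.216, 5.994, 0.254… → Σ = 21.312133…
T = 21.312133… / 6.826467… = 3.121986… → 3.12

3.12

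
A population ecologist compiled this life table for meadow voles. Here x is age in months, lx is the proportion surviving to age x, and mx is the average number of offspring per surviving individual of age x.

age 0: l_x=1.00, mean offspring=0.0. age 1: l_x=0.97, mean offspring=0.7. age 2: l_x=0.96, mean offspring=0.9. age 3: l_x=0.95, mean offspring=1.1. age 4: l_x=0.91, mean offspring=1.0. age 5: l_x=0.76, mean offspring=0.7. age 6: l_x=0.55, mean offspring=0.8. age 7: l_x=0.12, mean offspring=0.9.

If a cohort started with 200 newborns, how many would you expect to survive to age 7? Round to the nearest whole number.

24

Expected survivors = N0 · l_7 = 200 × 0.12 = 24 → 24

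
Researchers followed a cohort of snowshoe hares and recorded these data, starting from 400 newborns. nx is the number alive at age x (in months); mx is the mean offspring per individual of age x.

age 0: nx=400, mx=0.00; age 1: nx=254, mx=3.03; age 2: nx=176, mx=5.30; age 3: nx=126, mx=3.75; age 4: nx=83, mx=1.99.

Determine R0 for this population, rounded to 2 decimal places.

lx = nx/n0 = nx/400: 1, 0.635, 0.44, 0.315, 0.2075
lx·mx by age: 0, 1.92405, 2.332, 1.18125, 0.412925
R0 = Σ lx·mx = 5.850225 → 5.85

5.85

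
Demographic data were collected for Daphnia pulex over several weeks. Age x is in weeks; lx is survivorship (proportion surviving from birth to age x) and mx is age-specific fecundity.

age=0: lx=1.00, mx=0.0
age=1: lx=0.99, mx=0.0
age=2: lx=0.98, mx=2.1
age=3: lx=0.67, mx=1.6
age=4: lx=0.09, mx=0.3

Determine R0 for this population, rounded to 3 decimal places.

lx·mx by age: 0, 0, 2.058, 1.072, 0.027
R0 = Σ lx·mx = 3.157 → 3.157

3.157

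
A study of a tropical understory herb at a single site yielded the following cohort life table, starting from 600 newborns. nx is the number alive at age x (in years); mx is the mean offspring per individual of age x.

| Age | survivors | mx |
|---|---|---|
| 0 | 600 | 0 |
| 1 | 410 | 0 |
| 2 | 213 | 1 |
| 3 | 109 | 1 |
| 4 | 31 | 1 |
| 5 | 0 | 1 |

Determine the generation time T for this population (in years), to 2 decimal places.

lx = nx/n0 = nx/600: 1, 0.68333…, 0.355, 0.18167…, 0.05167…, 0
lx·mx: 0, 0, 0.355, 0.181667…, 0.051667…, 0 → R0 = 0.588333…
x·lx·mx: 0, 0, 0.71, 0.545…, 0.206667…, 0 → Σ = 1.461667…
T = 1.461667… / 0.588333… = 2.484419… → 2.48

2.48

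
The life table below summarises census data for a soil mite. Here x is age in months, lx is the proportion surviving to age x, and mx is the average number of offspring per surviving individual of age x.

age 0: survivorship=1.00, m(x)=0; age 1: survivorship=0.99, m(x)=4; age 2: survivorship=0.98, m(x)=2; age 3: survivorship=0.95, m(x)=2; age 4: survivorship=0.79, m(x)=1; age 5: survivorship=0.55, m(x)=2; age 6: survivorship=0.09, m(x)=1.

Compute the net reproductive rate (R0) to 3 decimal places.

lx·mx by age: 0, 3.96, 1.96, 1.9, 0.79, 1.1, 0.09
R0 = Σ lx·mx = 9.8 → 9.800

9.800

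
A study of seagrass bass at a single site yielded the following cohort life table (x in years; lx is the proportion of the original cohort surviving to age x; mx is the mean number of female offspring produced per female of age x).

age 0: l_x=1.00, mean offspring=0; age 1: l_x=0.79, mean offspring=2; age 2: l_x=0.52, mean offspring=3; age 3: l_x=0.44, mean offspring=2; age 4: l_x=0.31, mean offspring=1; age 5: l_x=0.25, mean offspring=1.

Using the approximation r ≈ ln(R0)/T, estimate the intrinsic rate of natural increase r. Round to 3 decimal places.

R0 = Σ lx·mx = 0 + 1.58 + 1.56 + 0.88 + 0.31 + 0.25 = 4.58
Σ x·lx·mx = 9.83; T = 9.83/4.58 = 2.14629…
r ≈ ln(R0)/T = ln(4.58)/2.14629… = 0.70899… → 0.709

0.709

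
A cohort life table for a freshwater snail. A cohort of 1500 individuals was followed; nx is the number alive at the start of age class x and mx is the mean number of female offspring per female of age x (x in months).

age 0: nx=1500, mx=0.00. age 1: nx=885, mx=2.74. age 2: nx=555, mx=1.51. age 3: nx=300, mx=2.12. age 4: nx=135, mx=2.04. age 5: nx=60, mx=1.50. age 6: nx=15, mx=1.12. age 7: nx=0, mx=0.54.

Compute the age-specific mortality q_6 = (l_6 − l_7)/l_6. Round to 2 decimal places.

1.00

lx = nx/n0 = nx/1500: 1, 0.59, 0.37, 0.2, 0.09, 0.04, 0.01, 0
q_6 = (l_6 − l_7) / l_6 = (0.01 − 0) / 0.01
     = 0.01 / 0.01 = 1 → 1.00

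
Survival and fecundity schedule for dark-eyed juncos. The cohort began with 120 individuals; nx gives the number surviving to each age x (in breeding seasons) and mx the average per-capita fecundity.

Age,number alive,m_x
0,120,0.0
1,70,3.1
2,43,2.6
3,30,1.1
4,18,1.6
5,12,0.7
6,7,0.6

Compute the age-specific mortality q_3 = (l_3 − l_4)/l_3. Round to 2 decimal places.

0.40

lx = nx/n0 = nx/120: 1, 0.58333…, 0.35833…, 0.25, 0.15, 0.1, 0.05833…
q_3 = (l_3 − l_4) / l_3 = (0.25 − 0.15) / 0.25
     = 0.1 / 0.25 = 0.4 → 0.40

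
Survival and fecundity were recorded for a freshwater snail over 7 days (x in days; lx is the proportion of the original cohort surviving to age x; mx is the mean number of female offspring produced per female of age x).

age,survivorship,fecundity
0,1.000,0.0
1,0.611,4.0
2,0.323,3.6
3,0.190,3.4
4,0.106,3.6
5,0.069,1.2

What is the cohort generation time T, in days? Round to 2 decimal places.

lx·mx: 0, 2.444, 1.1628, 0.646, 0.3816, 0.0828 → R0 = 4.7172
x·lx·mx: 0, 2.444, 2.3256, 1.938, 1.5264, 0.414 → Σ = 8.648
T = 8.648 / 4.7172 = 1.833291… → 1.83

1.83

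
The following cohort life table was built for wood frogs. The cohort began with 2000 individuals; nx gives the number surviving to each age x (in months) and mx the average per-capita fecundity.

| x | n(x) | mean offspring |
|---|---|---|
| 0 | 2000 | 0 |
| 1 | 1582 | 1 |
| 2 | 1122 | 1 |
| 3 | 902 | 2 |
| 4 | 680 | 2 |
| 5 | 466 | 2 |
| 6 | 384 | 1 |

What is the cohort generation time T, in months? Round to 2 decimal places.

3.01

lx = nx/n0 = nx/2000: 1, 0.791, 0.561, 0.451, 0.34, 0.233, 0.192
lx·mx: 0, 0.791, 0.561, 0.902, 0.68, 0.466, 0.192 → R0 = 3.592
x·lx·mx: 0, 0.791, 1.122, 2.706, 2.72, 2.33, 1.152 → Σ = 10.821
T = 10.821 / 3.592 = 3.012528… → 3.01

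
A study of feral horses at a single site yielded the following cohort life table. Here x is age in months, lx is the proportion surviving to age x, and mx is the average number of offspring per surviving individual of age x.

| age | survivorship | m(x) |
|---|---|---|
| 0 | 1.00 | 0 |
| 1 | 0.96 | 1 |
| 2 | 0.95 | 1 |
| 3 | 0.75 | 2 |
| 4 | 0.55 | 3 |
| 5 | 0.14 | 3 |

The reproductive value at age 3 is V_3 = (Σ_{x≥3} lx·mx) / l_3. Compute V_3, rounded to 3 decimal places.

lx·mx for x ≥ 3: 1.5, 1.65, 0.42 → sum = 3.57
V_3 = 3.57 / l_3 = 3.57 / 0.75 = 4.76 → 4.760

4.760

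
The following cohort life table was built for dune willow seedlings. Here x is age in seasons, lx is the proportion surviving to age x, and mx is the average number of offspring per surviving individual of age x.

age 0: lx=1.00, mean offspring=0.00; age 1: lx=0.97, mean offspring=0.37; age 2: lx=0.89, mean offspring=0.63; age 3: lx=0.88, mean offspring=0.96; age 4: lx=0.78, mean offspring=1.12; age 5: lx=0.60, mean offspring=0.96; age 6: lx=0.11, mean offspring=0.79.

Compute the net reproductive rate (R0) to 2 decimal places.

3.30

lx·mx by age: 0, 0.3589, 0.5607, 0.8448, 0.8736, 0.576, 0.0869
R0 = Σ lx·mx = 3.3009 → 3.30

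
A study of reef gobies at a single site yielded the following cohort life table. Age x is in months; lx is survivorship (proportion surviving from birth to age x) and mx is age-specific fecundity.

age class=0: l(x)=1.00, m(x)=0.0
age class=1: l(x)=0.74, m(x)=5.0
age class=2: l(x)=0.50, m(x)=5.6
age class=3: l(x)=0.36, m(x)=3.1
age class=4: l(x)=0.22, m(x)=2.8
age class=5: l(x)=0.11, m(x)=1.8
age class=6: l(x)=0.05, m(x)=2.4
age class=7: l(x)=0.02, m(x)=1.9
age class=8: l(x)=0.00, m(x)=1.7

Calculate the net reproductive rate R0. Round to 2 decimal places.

8.59

lx·mx by age: 0, 3.7, 2.8, 1.116, 0.616, 0.198, 0.12, 0.038, 0
R0 = Σ lx·mx = 8.588 → 8.59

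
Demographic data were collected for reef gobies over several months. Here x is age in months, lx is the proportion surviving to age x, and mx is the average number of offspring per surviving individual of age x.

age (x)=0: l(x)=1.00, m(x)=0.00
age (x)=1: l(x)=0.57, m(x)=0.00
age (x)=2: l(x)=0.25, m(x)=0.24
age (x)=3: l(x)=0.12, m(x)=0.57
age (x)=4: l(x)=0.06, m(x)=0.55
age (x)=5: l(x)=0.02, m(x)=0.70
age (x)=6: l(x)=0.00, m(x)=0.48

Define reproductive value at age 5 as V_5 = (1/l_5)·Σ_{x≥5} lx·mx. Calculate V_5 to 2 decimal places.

lx·mx for x ≥ 5: 0.014, 0 → sum = 0.014
V_5 = 0.014 / l_5 = 0.014 / 0.02 = 0.7 → 0.70

0.70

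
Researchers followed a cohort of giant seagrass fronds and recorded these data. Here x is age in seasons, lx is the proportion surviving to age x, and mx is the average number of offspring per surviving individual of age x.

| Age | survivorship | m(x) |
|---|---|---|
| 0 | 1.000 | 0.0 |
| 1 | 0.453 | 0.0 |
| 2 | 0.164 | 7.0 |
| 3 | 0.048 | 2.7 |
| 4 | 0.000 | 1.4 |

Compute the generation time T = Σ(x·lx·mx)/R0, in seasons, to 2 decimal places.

lx·mx: 0, 0, 1.148, 0.1296, 0 → R0 = 1.2776
x·lx·mx: 0, 0, 2.296, 0.3888, 0 → Σ = 2.6848
T = 2.6848 / 1.2776 = 2.10144… → 2.10

2.10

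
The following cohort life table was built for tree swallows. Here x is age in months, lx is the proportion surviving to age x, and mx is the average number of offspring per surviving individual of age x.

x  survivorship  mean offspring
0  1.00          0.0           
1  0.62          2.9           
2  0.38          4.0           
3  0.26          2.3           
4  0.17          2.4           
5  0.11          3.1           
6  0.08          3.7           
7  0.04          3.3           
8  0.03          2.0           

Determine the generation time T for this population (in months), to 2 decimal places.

2.55

lx·mx: 0, 1.798, 1.52, 0.598, 0.408, 0.341, 0.296, 0.132, 0.06 → R0 = 5.153
x·lx·mx: 0, 1.798, 3.04, 1.794, 1.632, 1.705, 1.776, 0.924, 0.48 → Σ = 13.149
T = 13.149 / 5.153 = 2.551717… → 2.55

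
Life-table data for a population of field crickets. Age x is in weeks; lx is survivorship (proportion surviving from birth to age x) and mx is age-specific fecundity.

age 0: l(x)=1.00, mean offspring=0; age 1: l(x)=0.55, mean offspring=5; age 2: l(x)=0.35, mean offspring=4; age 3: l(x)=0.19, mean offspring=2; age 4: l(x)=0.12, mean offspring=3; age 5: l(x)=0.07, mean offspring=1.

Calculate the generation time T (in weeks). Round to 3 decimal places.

1.710

lx·mx: 0, 2.75, 1.4, 0.38, 0.36, 0.07 → R0 = 4.96
x·lx·mx: 0, 2.75, 2.8, 1.14, 1.44, 0.35 → Σ = 8.48
T = 8.48 / 4.96 = 1.709677… → 1.710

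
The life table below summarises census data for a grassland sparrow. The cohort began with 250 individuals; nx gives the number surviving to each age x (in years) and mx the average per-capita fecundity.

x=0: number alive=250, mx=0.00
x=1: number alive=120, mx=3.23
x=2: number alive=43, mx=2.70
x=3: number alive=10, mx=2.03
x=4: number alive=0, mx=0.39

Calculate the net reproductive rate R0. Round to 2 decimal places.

2.10

lx = nx/n0 = nx/250: 1, 0.48, 0.172, 0.04, 0
lx·mx by age: 0, 1.5504, 0.4644, 0.0812, 0
R0 = Σ lx·mx = 2.096 → 2.10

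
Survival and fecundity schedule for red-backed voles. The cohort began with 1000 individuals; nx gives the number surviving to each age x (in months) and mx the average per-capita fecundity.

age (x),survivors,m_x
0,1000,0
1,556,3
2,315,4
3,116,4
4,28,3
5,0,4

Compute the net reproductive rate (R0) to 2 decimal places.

3.48

lx = nx/n0 = nx/1000: 1, 0.556, 0.315, 0.116, 0.028, 0
lx·mx by age: 0, 1.668, 1.26, 0.464, 0.084, 0
R0 = Σ lx·mx = 3.476 → 3.48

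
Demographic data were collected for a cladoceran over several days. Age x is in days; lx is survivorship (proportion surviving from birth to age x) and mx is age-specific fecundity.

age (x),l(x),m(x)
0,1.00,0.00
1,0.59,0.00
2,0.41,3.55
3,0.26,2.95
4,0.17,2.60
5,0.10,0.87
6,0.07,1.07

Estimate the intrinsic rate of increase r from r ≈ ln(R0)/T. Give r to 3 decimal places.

R0 = Σ lx·mx = 0 + 0 + 1.4555 + 0.767 + 0.442 + 0.087 + 0.0749 = 2.8264
Σ x·lx·mx = 7.8644; T = 7.8644/2.8264 = 2.78248…
r ≈ ln(R0)/T = ln(2.8264)/2.78248… = 0.37341… → 0.373

0.373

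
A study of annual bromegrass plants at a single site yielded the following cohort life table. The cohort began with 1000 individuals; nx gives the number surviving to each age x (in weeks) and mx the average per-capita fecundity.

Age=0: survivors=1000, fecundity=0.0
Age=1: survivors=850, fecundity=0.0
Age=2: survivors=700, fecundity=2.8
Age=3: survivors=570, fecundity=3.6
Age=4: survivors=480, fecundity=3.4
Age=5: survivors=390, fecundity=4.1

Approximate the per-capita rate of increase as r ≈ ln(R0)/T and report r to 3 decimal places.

lx = nx/n0 = nx/1000: 1, 0.85, 0.7, 0.57, 0.48, 0.39
R0 = Σ lx·mx = 0 + 0 + 1.96 + 2.052 + 1.632 + 1.599 = 7.243
Σ x·lx·mx = 24.599; T = 24.599/7.243 = 3.39624…
r ≈ ln(R0)/T = ln(7.243)/3.39624… = 0.58301… → 0.583

0.583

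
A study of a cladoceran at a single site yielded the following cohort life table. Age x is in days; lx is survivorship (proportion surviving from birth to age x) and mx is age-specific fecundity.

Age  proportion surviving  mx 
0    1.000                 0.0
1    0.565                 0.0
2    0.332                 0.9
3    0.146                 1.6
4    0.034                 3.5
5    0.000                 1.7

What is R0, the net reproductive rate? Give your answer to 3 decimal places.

0.651

lx·mx by age: 0, 0, 0.2988, 0.2336, 0.119, 0
R0 = Σ lx·mx = 0.6514 → 0.651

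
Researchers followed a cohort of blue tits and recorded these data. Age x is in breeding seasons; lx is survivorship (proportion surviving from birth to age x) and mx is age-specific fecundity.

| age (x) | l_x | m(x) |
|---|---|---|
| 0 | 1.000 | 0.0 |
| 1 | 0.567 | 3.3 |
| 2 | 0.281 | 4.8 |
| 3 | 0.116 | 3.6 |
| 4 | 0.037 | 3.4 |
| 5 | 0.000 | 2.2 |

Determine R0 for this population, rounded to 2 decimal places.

lx·mx by age: 0, 1.8711, 1.3488, 0.4176, 0.1258, 0
R0 = Σ lx·mx = 3.7633 → 3.76

3.76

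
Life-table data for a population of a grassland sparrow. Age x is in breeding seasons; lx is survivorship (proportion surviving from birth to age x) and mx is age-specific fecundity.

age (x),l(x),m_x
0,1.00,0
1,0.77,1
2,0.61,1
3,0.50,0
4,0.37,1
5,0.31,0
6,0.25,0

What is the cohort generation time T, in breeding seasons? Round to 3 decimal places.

1.983

lx·mx: 0, 0.77, 0.61, 0, 0.37, 0, 0 → R0 = 1.75
x·lx·mx: 0, 0.77, 1.22, 0, 1.48, 0, 0 → Σ = 3.47
T = 3.47 / 1.75 = 1.982857… → 1.983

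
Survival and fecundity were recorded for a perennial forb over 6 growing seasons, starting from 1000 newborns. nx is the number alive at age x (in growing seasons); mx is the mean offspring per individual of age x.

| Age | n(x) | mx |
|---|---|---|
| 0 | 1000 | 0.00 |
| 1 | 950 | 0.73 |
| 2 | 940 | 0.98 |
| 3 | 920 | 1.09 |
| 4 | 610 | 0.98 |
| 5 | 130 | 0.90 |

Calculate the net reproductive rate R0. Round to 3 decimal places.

3.332

lx = nx/n0 = nx/1000: 1, 0.95, 0.94, 0.92, 0.61, 0.13
lx·mx by age: 0, 0.6935, 0.9212, 1.0028, 0.5978, 0.117
R0 = Σ lx·mx = 3.3323 → 3.332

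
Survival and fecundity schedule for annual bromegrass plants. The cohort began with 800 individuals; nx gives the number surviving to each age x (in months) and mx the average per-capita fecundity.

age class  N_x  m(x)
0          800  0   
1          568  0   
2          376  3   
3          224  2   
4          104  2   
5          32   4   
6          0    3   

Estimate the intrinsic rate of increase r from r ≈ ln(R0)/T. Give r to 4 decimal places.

0.3285

lx = nx/n0 = nx/800: 1, 0.71, 0.47, 0.28, 0.13, 0.04, 0
R0 = Σ lx·mx = 0 + 0 + 1.41 + 0.56 + 0.26 + 0.16 + 0 = 2.39
Σ x·lx·mx = 6.34; T = 6.34/2.39 = 2.65272…
r ≈ ln(R0)/T = ln(2.39)/2.65272… = 0.328453… → 0.3285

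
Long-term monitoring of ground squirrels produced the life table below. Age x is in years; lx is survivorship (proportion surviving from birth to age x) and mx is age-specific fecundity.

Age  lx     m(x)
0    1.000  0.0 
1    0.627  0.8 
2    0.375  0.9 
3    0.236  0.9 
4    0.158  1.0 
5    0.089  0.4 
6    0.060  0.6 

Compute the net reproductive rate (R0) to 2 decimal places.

1.28

lx·mx by age: 0, 0.5016, 0.3375, 0.2124, 0.158, 0.0356, 0.036
R0 = Σ lx·mx = 1.2811 → 1.28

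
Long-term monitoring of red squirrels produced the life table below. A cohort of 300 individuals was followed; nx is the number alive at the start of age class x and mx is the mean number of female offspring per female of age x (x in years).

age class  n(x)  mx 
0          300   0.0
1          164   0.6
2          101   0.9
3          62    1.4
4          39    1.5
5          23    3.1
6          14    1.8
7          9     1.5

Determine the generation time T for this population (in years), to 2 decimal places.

3.10

lx = nx/n0 = nx/300: 1, 0.54667…, 0.33667…, 0.20667…, 0.13, 0.07667…, 0.04667…, 0.03
lx·mx: 0, 0.328…, 0.303…, 0.289333…, 0.195, 0.237667…, 0.084…, 0.045 → R0 = 1.482…
x·lx·mx: 0, 0.328…, 0.606…, 0.868…, 0.78, 1.188333…, 0.504…, 0.315 → Σ = 4.589333…
T = 4.589333… / 1.482… = 3.096716… → 3.10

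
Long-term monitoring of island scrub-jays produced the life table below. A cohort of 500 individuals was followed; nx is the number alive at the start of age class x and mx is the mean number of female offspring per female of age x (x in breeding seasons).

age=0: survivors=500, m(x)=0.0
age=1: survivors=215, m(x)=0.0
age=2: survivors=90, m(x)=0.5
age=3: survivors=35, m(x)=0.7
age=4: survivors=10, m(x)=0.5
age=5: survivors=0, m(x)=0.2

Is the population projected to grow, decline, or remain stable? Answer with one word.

declining

lx = nx/n0 = nx/500: 1, 0.43, 0.18, 0.07, 0.02, 0
R0 = Σ lx·mx = 0 + 0 + 0.09 + 0.049 + 0.01 + 0 = 0.149
R0 < 1, so the population is declining.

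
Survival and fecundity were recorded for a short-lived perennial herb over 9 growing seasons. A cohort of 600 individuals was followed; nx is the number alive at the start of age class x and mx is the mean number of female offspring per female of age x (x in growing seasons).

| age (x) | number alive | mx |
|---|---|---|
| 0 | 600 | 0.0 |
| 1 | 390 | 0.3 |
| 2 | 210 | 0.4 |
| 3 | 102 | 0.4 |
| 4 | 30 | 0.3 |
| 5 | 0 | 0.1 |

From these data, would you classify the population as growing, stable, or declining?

declining

lx = nx/n0 = nx/600: 1, 0.65, 0.35, 0.17, 0.05, 0
R0 = Σ lx·mx = 0 + 0.195 + 0.14 + 0.068 + 0.015 + 0 = 0.418
R0 < 1, so the population is declining.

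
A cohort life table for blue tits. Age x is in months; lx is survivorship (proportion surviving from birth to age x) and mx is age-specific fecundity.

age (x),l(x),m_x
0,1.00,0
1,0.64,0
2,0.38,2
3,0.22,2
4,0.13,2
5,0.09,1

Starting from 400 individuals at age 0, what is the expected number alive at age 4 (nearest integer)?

Expected survivors = N0 · l_4 = 400 × 0.13 = 52 → 52

52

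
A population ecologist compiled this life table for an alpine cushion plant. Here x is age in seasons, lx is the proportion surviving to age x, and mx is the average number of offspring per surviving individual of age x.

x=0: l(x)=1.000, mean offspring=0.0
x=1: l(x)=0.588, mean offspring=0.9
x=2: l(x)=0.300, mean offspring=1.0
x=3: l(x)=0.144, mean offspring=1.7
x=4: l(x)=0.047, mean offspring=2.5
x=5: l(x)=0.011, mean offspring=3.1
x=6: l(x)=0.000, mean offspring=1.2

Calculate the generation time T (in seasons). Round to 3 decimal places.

2.043

lx·mx: 0, 0.5292, 0.3, 0.2448, 0.1175, 0.0341, 0 → R0 = 1.2256
x·lx·mx: 0, 0.5292, 0.6, 0.7344, 0.47, 0.1705, 0 → Σ = 2.5041
T = 2.5041 / 1.2256 = 2.043163… → 2.043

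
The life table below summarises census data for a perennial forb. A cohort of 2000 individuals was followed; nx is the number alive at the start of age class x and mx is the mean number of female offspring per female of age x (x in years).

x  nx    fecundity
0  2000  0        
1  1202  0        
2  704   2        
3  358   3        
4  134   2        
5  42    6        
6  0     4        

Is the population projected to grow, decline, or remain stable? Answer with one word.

lx = nx/n0 = nx/2000: 1, 0.601, 0.352, 0.179, 0.067, 0.021, 0
R0 = Σ lx·mx = 0 + 0 + 0.704 + 0.537 + 0.134 + 0.126 + 0 = 1.501
R0 > 1, so the population is growing.

growing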